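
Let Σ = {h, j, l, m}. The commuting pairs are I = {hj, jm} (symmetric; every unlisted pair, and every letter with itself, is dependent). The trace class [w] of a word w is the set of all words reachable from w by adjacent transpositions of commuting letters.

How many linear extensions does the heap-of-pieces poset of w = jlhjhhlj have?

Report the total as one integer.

drop 0:j onto floor
drop 1:l onto {0:j}
drop 2:h onto {1:l}
drop 3:j onto {1:l}
drop 4:h onto {2:h}
drop 5:h onto {4:h}
drop 6:l onto {3:j, 5:h}
drop 7:j onto {6:l}
ground layer = {0:j}
drop-orders for the pieces not yet dropped (sum over which currently-grounded one goes next):
  1 to go: {7} 1
  2 to go: {6,7} 1
  3 to go: {3,6,7} 1  {5,6,7} 1
  4 to go: {3,5,6,7} 2  {4,5,6,7} 1
  5 to go: {2,4,5,6,7} 1  {3,4,5,6,7} 3
  6 to go: {2,3,4,5,6,7} 4
  if 0:j drops first: 4 orders

4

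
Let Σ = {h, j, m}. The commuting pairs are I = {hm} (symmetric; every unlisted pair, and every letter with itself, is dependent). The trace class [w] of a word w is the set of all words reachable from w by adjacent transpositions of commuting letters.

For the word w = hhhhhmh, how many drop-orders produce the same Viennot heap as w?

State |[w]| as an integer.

0(h) covers ∅
1(h) covers 0:h
2(h) covers 1:h
3(h) covers 2:h
4(h) covers 3:h
5(m) covers ∅
6(h) covers 4:h
floor of heap: 0:h, 5:m
completions by unplaced set U, small U first (add the entries for U minus each lowest piece of U):
  |U|=1: {5}:1  {6}:1
  |U|=2: {4,6}:1  {5,6}:2
  |U|=3: {3,4,6}:1  {4,5,6}:3
  |U|=4: {2,3,4,6}:1  {3,4,5,6}:4
  |U|=5: {1,2,3,4,6}:1  {2,3,4,5,6}:5
  start at 0(h): 6
  start at 5(m): 1
sum over floor = 7

7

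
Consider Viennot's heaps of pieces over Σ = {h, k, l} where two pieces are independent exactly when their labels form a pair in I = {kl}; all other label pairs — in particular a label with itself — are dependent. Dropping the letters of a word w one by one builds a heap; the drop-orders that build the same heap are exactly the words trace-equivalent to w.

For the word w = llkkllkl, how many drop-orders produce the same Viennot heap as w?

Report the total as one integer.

56

drop 0:l onto floor
drop 1:l onto {0:l}
drop 2:k onto floor
drop 3:k onto {2:k}
drop 4:l onto {1:l}
drop 5:l onto {4:l}
drop 6:k onto {3:k}
drop 7:l onto {5:l}
ground layer = {0:l, 2:k}
drop-orders for the pieces not yet dropped (sum over which currently-grounded one goes next):
  1 to go: {6} 1  {7} 1
  2 to go: {3,6} 1  {5,7} 1  {6,7} 2
  3 to go: {2,3,6} 1  {3,6,7} 3  {4,5,7} 1  {5,6,7} 3
  4 to go: {1,4,5,7} 1  {2,3,6,7} 4  {3,5,6,7} 6  {4,5,6,7} 4
  5 to go: {0,1,4,5,7} 1  {1,4,5,6,7} 5  {2,3,5,6,7} 10  {3,4,5,6,7} 10
  6 to go: {0,1,4,5,6,7} 6  {1,3,4,5,6,7} 15  {2,3,4,5,6,7} 20
  if 0:l drops first: 35 orders
  if 2:k drops first: 21 orders
heap linearizations: 56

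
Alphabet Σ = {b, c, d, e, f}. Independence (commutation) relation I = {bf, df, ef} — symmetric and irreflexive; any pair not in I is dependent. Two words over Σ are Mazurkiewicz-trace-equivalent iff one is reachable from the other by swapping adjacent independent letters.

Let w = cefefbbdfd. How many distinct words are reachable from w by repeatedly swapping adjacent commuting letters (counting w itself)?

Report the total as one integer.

84

piece 0:c — minimal
piece 1:e rests on {0:c}
piece 2:f rests on {0:c}
piece 3:e rests on {1:e}
piece 4:f rests on {2:f}
piece 5:b rests on {3:e}
piece 6:b rests on {5:b}
piece 7:d rests on {6:b}
piece 8:f rests on {4:f}
piece 9:d rests on {7:d}
minimal pieces: {0:c}
ways to finish when only these pieces remain (= sum over removing one remaining piece with nothing left below it):
  1 left: {8}→1  {9}→1
  2 left: {4,8}→1  {7,9}→1  {8,9}→2
  3 left: {2,4,8}→1  {4,8,9}→3  {6,7,9}→1  {7,8,9}→3
  4 left: {2,4,8,9}→4  {4,7,8,9}→6  {5,6,7,9}→1  {6,7,8,9}→4
  5 left: {2,4,7,8,9}→10  {3,5,6,7,9}→1  {4,6,7,8,9}→10  {5,6,7,8,9}→5
  6 left: {1,3,5,6,7,9}→1  {2,4,6,7,8,9}→20  {3,5,6,7,8,9}→6  {4,5,6,7,8,9}→15
  7 left: {1,3,5,6,7,8,9}→7  {2,4,5,6,7,8,9}→35  {3,4,5,6,7,8,9}→21
  8 left: {1,3,4,5,6,7,8,9}→28  {2,3,4,5,6,7,8,9}→56
  placing 0:c first → 84 extensions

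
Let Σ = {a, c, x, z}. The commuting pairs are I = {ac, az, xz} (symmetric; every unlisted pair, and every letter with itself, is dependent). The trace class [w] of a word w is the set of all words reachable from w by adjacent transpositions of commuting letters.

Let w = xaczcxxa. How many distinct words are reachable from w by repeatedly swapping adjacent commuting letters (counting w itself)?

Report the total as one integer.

4

drop 0:x onto floor
drop 1:a onto {0:x}
drop 2:c onto {0:x}
drop 3:z onto {2:c}
drop 4:c onto {3:z}
drop 5:x onto {1:a, 4:c}
drop 6:x onto {5:x}
drop 7:a onto {6:x}
ground layer = {0:x}
drop-orders for the pieces not yet dropped (sum over which currently-grounded one goes next):
  1 to go: {7} 1
  2 to go: {6,7} 1
  3 to go: {5,6,7} 1
  4 to go: {1,5,6,7} 1  {4,5,6,7} 1
  5 to go: {1,4,5,6,7} 2  {3,4,5,6,7} 1
  6 to go: {1,3,4,5,6,7} 3  {2,3,4,5,6,7} 1
  if 0:x drops first: 4 orders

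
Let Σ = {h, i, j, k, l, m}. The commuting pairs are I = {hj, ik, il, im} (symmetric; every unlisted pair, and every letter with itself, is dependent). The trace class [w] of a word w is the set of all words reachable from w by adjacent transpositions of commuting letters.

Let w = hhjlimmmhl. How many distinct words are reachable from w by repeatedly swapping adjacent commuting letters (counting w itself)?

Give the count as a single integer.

0(h) covers ∅
1(h) covers 0:h
2(j) covers ∅
3(l) covers 1:h, 2:j
4(i) covers 1:h, 2:j
5(m) covers 3:l
6(m) covers 5:m
7(m) covers 6:m
8(h) covers 4:i, 7:m
9(l) covers 8:h
floor of heap: 0:h, 2:j
completions by unplaced set U, small U first (add the entries for U minus each lowest piece of U):
  |U|=1: {9}:1
  |U|=2: {8,9}:1
  |U|=3: {4,8,9}:1  {7,8,9}:1
  |U|=4: {4,7,8,9}:2  {6,7,8,9}:1
  |U|=5: {4,6,7,8,9}:3  {5,6,7,8,9}:1
  |U|=6: {3,5,6,7,8,9}:1  {4,5,6,7,8,9}:4
  |U|=7: {3,4,5,6,7,8,9}:5
  |U|=8: {1,3,4,5,6,7,8,9}:5  {2,3,4,5,6,7,8,9}:5
  start at 0(h): 10
  start at 2(j): 5
sum over floor = 15

15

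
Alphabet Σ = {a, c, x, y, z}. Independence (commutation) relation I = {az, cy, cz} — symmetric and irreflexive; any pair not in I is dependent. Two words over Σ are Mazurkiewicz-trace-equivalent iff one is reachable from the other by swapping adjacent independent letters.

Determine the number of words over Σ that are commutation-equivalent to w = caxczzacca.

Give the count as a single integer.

drop 0:c onto floor
drop 1:a onto {0:c}
drop 2:x onto {1:a}
drop 3:c onto {2:x}
drop 4:z onto {2:x}
drop 5:z onto {4:z}
drop 6:a onto {3:c}
drop 7:c onto {6:a}
drop 8:c onto {7:c}
drop 9:a onto {8:c}
ground layer = {0:c}
drop-orders for the pieces not yet dropped (sum over which currently-grounded one goes next):
  1 to go: {5} 1  {9} 1
  2 to go: {4,5} 1  {5,9} 2  {8,9} 1
  3 to go: {4,5,9} 3  {5,8,9} 3  {7,8,9} 1
  4 to go: {4,5,8,9} 6  {5,7,8,9} 4  {6,7,8,9} 1
  5 to go: {3,6,7,8,9} 1  {4,5,7,8,9} 10  {5,6,7,8,9} 5
  6 to go: {3,5,6,7,8,9} 6  {4,5,6,7,8,9} 15
  7 to go: {3,4,5,6,7,8,9} 21
  8 to go: {2,3,4,5,6,7,8,9} 21
  if 0:c drops first: 21 orders

21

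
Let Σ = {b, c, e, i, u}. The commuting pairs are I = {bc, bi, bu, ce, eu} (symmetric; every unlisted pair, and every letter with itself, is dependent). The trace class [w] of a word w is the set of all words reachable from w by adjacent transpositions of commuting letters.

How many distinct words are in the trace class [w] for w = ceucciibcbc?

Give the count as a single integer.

145

#0=c has no predecessor
#1=e has no predecessor
#2=u depends on [0:c]
#3=c depends on [2:u]
#4=c depends on [3:c]
#5=i depends on [1:e, 4:c]
#6=i depends on [5:i]
#7=b depends on [1:e]
#8=c depends on [6:i]
#9=b depends on [7:b]
#10=c depends on [8:c]
sources: [0:c, 1:e]
N(rest) = Σ N(rest − s) over sources s of rest; N(one piece) = 1:
  size 1 → [9]=1  [10]=1
  size 2 → [7,9]=1  [8,10]=1  [9,10]=2
  size 3 → [6,8,10]=1  [7,9,10]=3  [8,9,10]=3
  size 4 → [5,6,8,10]=1  [6,8,9,10]=4  [7,8,9,10]=6
  size 5 → [4,5,6,8,10]=1  [5,6,8,9,10]=5  [6,7,8,9,10]=10
  size 6 → [3,4,5,6,8,10]=1  [4,5,6,8,9,10]=6  [5,6,7,8,9,10]=15
  size 7 → [1,5,6,7,8,9,10]=15  [2,3,4,5,6,8,10]=1  [3,4,5,6,8,9,10]=7  [4,5,6,7,8,9,10]=21
  size 8 → [0,2,3,4,5,6,8,10]=1  [1,4,5,6,7,8,9,10]=36  [2,3,4,5,6,8,9,10]=8  [3,4,5,6,7,8,9,10]=28
  size 9 → [0,2,3,4,5,6,8,9,10]=9  [1,3,4,5,6,7,8,9,10]=64  [2,3,4,5,6,7,8,9,10]=36
  first=0(c) contributes 100
  first=1(e) contributes 45
|[w]| = 145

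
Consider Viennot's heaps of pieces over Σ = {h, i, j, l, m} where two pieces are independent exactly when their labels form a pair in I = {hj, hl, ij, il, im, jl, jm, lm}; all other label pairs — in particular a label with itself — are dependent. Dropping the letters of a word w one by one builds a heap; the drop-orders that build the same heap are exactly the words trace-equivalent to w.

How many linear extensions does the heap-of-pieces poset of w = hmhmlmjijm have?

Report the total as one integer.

piece 0:h — minimal
piece 1:m rests on {0:h}
piece 2:h rests on {1:m}
piece 3:m rests on {2:h}
piece 4:l — minimal
piece 5:m rests on {3:m}
piece 6:j — minimal
piece 7:i rests on {2:h}
piece 8:j rests on {6:j}
piece 9:m rests on {5:m}
minimal pieces: {0:h, 4:l, 6:j}
ways to finish when only these pieces remain (= sum over removing one remaining piece with nothing left below it):
  1 left: {4}→1  {7}→1  {8}→1  {9}→1
  2 left: {4,7}→2  {4,8}→2  {4,9}→2  {5,9}→1  {6,8}→1  {7,8}→2  {7,9}→2  {8,9}→2
  3 left: {3,5,9}→1  {4,5,9}→3  {4,6,8}→3  {4,7,8}→6  {4,7,9}→6  {4,8,9}→6  {5,7,9}→3  {5,8,9}→3  {6,7,8}→3  {6,8,9}→3  {7,8,9}→6
  4 left: {3,4,5,9}→4  {3,5,7,9}→4  {3,5,8,9}→4  {4,5,7,9}→12  {4,5,8,9}→12  {4,6,7,8}→12  {4,6,8,9}→12  {4,7,8,9}→24  {5,6,8,9}→6  {5,7,8,9}→12  {6,7,8,9}→12
  5 left: {2,3,5,7,9}→4  {3,4,5,7,9}→20  {3,4,5,8,9}→20  {3,5,6,8,9}→10  {3,5,7,8,9}→20  {4,5,6,8,9}→30  {4,5,7,8,9}→60  {4,6,7,8,9}→60  {5,6,7,8,9}→30
  6 left: {1,2,3,5,7,9}→4  {2,3,4,5,7,9}→24  {2,3,5,7,8,9}→24  {3,4,5,6,8,9}→60  {3,4,5,7,8,9}→120  {3,5,6,7,8,9}→60  {4,5,6,7,8,9}→180
  7 left: {0,1,2,3,5,7,9}→4  {1,2,3,4,5,7,9}→28  {1,2,3,5,7,8,9}→28  {2,3,4,5,7,8,9}→168  {2,3,5,6,7,8,9}→84  {3,4,5,6,7,8,9}→420
  8 left: {0,1,2,3,4,5,7,9}→32  {0,1,2,3,5,7,8,9}→32  {1,2,3,4,5,7,8,9}→224  {1,2,3,5,6,7,8,9}→112  {2,3,4,5,6,7,8,9}→672
  placing 0:h first → 1008 extensions
  placing 4:l first → 144 extensions
  placing 6:j first → 288 extensions
total linear extensions = 1440

1440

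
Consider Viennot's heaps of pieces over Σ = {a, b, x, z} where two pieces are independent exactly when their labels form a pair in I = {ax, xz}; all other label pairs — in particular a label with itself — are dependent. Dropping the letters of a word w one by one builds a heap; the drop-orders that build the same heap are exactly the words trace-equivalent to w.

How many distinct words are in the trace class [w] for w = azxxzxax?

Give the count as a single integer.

piece 0:a — minimal
piece 1:z rests on {0:a}
piece 2:x — minimal
piece 3:x rests on {2:x}
piece 4:z rests on {1:z}
piece 5:x rests on {3:x}
piece 6:a rests on {4:z}
piece 7:x rests on {5:x}
minimal pieces: {0:a, 2:x}
ways to finish when only these pieces remain (= sum over removing one remaining piece with nothing left below it):
  1 left: {6}→1  {7}→1
  2 left: {4,6}→1  {5,7}→1  {6,7}→2
  3 left: {1,4,6}→1  {3,5,7}→1  {4,6,7}→3  {5,6,7}→3
  4 left: {0,1,4,6}→1  {1,4,6,7}→4  {2,3,5,7}→1  {3,5,6,7}→4  {4,5,6,7}→6
  5 left: {0,1,4,6,7}→5  {1,4,5,6,7}→10  {2,3,5,6,7}→5  {3,4,5,6,7}→10
  6 left: {0,1,4,5,6,7}→15  {1,3,4,5,6,7}→20  {2,3,4,5,6,7}→15
  placing 0:a first → 35 extensions
  placing 2:x first → 35 extensions
total linear extensions = 70

70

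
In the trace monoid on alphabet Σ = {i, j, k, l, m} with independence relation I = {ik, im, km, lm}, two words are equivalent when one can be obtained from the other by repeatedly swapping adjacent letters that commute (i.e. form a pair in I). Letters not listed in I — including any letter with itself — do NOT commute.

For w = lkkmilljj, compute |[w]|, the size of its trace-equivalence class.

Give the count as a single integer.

0(l) covers ∅
1(k) covers 0:l
2(k) covers 1:k
3(m) covers ∅
4(i) covers 0:l
5(l) covers 2:k, 4:i
6(l) covers 5:l
7(j) covers 3:m, 6:l
8(j) covers 7:j
floor of heap: 0:l, 3:m
completions by unplaced set U, small U first (add the entries for U minus each lowest piece of U):
  |U|=1: {8}:1
  |U|=2: {7,8}:1
  |U|=3: {3,7,8}:1  {6,7,8}:1
  |U|=4: {3,6,7,8}:2  {5,6,7,8}:1
  |U|=5: {2,5,6,7,8}:1  {3,5,6,7,8}:3  {4,5,6,7,8}:1
  |U|=6: {1,2,5,6,7,8}:1  {2,3,5,6,7,8}:4  {2,4,5,6,7,8}:2  {3,4,5,6,7,8}:4
  |U|=7: {1,2,3,5,6,7,8}:5  {1,2,4,5,6,7,8}:3  {2,3,4,5,6,7,8}:10
  start at 0(l): 18
  start at 3(m): 3
sum over floor = 21

21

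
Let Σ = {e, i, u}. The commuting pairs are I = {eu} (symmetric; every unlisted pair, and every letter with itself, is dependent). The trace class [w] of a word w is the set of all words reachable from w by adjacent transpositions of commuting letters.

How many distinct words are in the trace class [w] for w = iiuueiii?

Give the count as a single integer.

3

drop 0:i onto floor
drop 1:i onto {0:i}
drop 2:u onto {1:i}
drop 3:u onto {2:u}
drop 4:e onto {1:i}
drop 5:i onto {3:u, 4:e}
drop 6:i onto {5:i}
drop 7:i onto {6:i}
ground layer = {0:i}
drop-orders for the pieces not yet dropped (sum over which currently-grounded one goes next):
  1 to go: {7} 1
  2 to go: {6,7} 1
  3 to go: {5,6,7} 1
  4 to go: {3,5,6,7} 1  {4,5,6,7} 1
  5 to go: {2,3,5,6,7} 1  {3,4,5,6,7} 2
  6 to go: {2,3,4,5,6,7} 3
  if 0:i drops first: 3 orders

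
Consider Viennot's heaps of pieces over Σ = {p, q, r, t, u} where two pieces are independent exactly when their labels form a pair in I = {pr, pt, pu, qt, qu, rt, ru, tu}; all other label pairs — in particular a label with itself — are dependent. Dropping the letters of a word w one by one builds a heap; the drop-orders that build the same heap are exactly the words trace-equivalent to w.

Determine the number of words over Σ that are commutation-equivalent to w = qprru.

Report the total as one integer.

15

drop 0:q onto floor
drop 1:p onto {0:q}
drop 2:r onto {0:q}
drop 3:r onto {2:r}
drop 4:u onto floor
ground layer = {0:q, 4:u}
drop-orders for the pieces not yet dropped (sum over which currently-grounded one goes next):
  1 to go: {1} 1  {3} 1  {4} 1
  2 to go: {1,3} 2  {1,4} 2  {2,3} 1  {3,4} 2
  3 to go: {1,2,3} 3  {1,3,4} 6  {2,3,4} 3
  if 0:q drops first: 12 orders
  if 4:u drops first: 3 orders
heap linearizations: 15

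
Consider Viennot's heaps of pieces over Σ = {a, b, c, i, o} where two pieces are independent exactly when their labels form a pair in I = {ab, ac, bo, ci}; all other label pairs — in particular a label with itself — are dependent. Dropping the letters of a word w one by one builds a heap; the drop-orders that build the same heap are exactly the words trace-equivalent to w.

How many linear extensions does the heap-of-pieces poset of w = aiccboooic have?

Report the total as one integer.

48

piece 0:a — minimal
piece 1:i rests on {0:a}
piece 2:c — minimal
piece 3:c rests on {2:c}
piece 4:b rests on {1:i, 3:c}
piece 5:o rests on {1:i, 3:c}
piece 6:o rests on {5:o}
piece 7:o rests on {6:o}
piece 8:i rests on {4:b, 7:o}
piece 9:c rests on {4:b, 7:o}
minimal pieces: {0:a, 2:c}
ways to finish when only these pieces remain (= sum over removing one remaining piece with nothing left below it):
  1 left: {8}→1  {9}→1
  2 left: {8,9}→2
  3 left: {4,8,9}→2  {7,8,9}→2
  4 left: {4,7,8,9}→4  {6,7,8,9}→2
  5 left: {4,6,7,8,9}→6  {5,6,7,8,9}→2
  6 left: {4,5,6,7,8,9}→8
  7 left: {1,4,5,6,7,8,9}→8  {3,4,5,6,7,8,9}→8
  8 left: {0,1,4,5,6,7,8,9}→8  {1,3,4,5,6,7,8,9}→16  {2,3,4,5,6,7,8,9}→8
  placing 0:a first → 24 extensions
  placing 2:c first → 24 extensions
total linear extensions = 48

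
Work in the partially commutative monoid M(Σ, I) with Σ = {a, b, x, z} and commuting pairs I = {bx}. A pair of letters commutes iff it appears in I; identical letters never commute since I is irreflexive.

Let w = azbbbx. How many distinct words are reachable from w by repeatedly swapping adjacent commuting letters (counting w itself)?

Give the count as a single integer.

4

drop 0:a onto floor
drop 1:z onto {0:a}
drop 2:b onto {1:z}
drop 3:b onto {2:b}
drop 4:b onto {3:b}
drop 5:x onto {1:z}
ground layer = {0:a}
drop-orders for the pieces not yet dropped (sum over which currently-grounded one goes next):
  1 to go: {4} 1  {5} 1
  2 to go: {3,4} 1  {4,5} 2
  3 to go: {2,3,4} 1  {3,4,5} 3
  4 to go: {2,3,4,5} 4
  if 0:a drops first: 4 orders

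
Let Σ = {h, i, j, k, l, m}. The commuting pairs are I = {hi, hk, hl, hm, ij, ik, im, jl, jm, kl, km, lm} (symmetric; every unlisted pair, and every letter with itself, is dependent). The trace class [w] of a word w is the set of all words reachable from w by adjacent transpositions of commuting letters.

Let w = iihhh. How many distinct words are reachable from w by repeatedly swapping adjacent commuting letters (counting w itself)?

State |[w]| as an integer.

10

piece 0:i — minimal
piece 1:i rests on {0:i}
piece 2:h — minimal
piece 3:h rests on {2:h}
piece 4:h rests on {3:h}
minimal pieces: {0:i, 2:h}
ways to finish when only these pieces remain (= sum over removing one remaining piece with nothing left below it):
  1 left: {1}→1  {4}→1
  2 left: {0,1}→1  {1,4}→2  {3,4}→1
  3 left: {0,1,4}→3  {1,3,4}→3  {2,3,4}→1
  placing 0:i first → 4 extensions
  placing 2:h first → 6 extensions
total linear extensions = 10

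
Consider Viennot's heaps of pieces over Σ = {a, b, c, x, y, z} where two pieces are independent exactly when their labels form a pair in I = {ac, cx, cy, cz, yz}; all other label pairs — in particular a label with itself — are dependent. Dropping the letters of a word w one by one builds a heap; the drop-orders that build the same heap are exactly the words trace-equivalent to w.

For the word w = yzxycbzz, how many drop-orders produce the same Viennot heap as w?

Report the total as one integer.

10

piece 0:y — minimal
piece 1:z — minimal
piece 2:x rests on {0:y, 1:z}
piece 3:y rests on {2:x}
piece 4:c — minimal
piece 5:b rests on {3:y, 4:c}
piece 6:z rests on {5:b}
piece 7:z rests on {6:z}
minimal pieces: {0:y, 1:z, 4:c}
ways to finish when only these pieces remain (= sum over removing one remaining piece with nothing left below it):
  1 left: {7}→1
  2 left: {6,7}→1
  3 left: {5,6,7}→1
  4 left: {3,5,6,7}→1  {4,5,6,7}→1
  5 left: {2,3,5,6,7}→1  {3,4,5,6,7}→2
  6 left: {0,2,3,5,6,7}→1  {1,2,3,5,6,7}→1  {2,3,4,5,6,7}→3
  placing 0:y first → 4 extensions
  placing 1:z first → 4 extensions
  placing 4:c first → 2 extensions
total linear extensions = 10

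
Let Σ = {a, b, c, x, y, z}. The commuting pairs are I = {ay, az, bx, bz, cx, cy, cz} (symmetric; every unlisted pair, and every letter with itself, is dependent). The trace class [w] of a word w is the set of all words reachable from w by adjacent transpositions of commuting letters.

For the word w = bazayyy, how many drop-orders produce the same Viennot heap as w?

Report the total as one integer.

25

drop 0:b onto floor
drop 1:a onto {0:b}
drop 2:z onto floor
drop 3:a onto {1:a}
drop 4:y onto {0:b, 2:z}
drop 5:y onto {4:y}
drop 6:y onto {5:y}
ground layer = {0:b, 2:z}
drop-orders for the pieces not yet dropped (sum over which currently-grounded one goes next):
  1 to go: {3} 1  {6} 1
  2 to go: {1,3} 1  {3,6} 2  {5,6} 1
  3 to go: {1,3,6} 3  {3,5,6} 3  {4,5,6} 1
  4 to go: {1,3,5,6} 6  {2,4,5,6} 1  {3,4,5,6} 4
  5 to go: {1,3,4,5,6} 10  {2,3,4,5,6} 5
  if 0:b drops first: 15 orders
  if 2:z drops first: 10 orders
heap linearizations: 25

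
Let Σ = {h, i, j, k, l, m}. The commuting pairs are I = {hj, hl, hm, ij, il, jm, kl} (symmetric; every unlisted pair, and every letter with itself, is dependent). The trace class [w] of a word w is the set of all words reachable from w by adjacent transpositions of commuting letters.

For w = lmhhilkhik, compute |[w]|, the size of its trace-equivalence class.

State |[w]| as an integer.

40

0(l) covers ∅
1(m) covers 0:l
2(h) covers ∅
3(h) covers 2:h
4(i) covers 1:m, 3:h
5(l) covers 1:m
6(k) covers 4:i
7(h) covers 6:k
8(i) covers 7:h
9(k) covers 8:i
floor of heap: 0:l, 2:h
completions by unplaced set U, small U first (add the entries for U minus each lowest piece of U):
  |U|=1: {5}:1  {9}:1
  |U|=2: {5,9}:2  {8,9}:1
  |U|=3: {5,8,9}:3  {7,8,9}:1
  |U|=4: {5,7,8,9}:4  {6,7,8,9}:1
  |U|=5: {4,6,7,8,9}:1  {5,6,7,8,9}:5
  |U|=6: {3,4,6,7,8,9}:1  {4,5,6,7,8,9}:6
  |U|=7: {1,4,5,6,7,8,9}:6  {2,3,4,6,7,8,9}:1  {3,4,5,6,7,8,9}:7
  |U|=8: {0,1,4,5,6,7,8,9}:6  {1,3,4,5,6,7,8,9}:13  {2,3,4,5,6,7,8,9}:8
  start at 0(l): 21
  start at 2(h): 19
sum over floor = 40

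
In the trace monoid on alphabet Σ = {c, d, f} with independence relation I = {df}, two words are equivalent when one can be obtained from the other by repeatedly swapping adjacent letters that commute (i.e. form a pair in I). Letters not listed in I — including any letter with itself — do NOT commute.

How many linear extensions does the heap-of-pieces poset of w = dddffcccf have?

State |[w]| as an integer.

10

#0=d has no predecessor
#1=d depends on [0:d]
#2=d depends on [1:d]
#3=f has no predecessor
#4=f depends on [3:f]
#5=c depends on [2:d, 4:f]
#6=c depends on [5:c]
#7=c depends on [6:c]
#8=f depends on [7:c]
sources: [0:d, 3:f]
N(rest) = Σ N(rest − s) over sources s of rest; N(one piece) = 1:
  size 1 → [8]=1
  size 2 → [7,8]=1
  size 3 → [6,7,8]=1
  size 4 → [5,6,7,8]=1
  size 5 → [2,5,6,7,8]=1  [4,5,6,7,8]=1
  size 6 → [1,2,5,6,7,8]=1  [2,4,5,6,7,8]=2  [3,4,5,6,7,8]=1
  size 7 → [0,1,2,5,6,7,8]=1  [1,2,4,5,6,7,8]=3  [2,3,4,5,6,7,8]=3
  first=0(d) contributes 6
  first=3(f) contributes 4
|[w]| = 10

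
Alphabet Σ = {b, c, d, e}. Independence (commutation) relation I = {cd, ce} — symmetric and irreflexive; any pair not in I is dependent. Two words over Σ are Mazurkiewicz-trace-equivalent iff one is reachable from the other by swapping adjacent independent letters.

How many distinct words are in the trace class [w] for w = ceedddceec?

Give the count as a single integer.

piece 0:c — minimal
piece 1:e — minimal
piece 2:e rests on {1:e}
piece 3:d rests on {2:e}
piece 4:d rests on {3:d}
piece 5:d rests on {4:d}
piece 6:c rests on {0:c}
piece 7:e rests on {5:d}
piece 8:e rests on {7:e}
piece 9:c rests on {6:c}
minimal pieces: {0:c, 1:e}
ways to finish when only these pieces remain (= sum over removing one remaining piece with nothing left below it):
  1 left: {8}→1  {9}→1
  2 left: {6,9}→1  {7,8}→1  {8,9}→2
  3 left: {0,6,9}→1  {5,7,8}→1  {6,8,9}→3  {7,8,9}→3
  4 left: {0,6,8,9}→4  {4,5,7,8}→1  {5,7,8,9}→4  {6,7,8,9}→6
  5 left: {0,6,7,8,9}→10  {3,4,5,7,8}→1  {4,5,7,8,9}→5  {5,6,7,8,9}→10
  6 left: {0,5,6,7,8,9}→20  {2,3,4,5,7,8}→1  {3,4,5,7,8,9}→6  {4,5,6,7,8,9}→15
  7 left: {0,4,5,6,7,8,9}→35  {1,2,3,4,5,7,8}→1  {2,3,4,5,7,8,9}→7  {3,4,5,6,7,8,9}→21
  8 left: {0,3,4,5,6,7,8,9}→56  {1,2,3,4,5,7,8,9}→8  {2,3,4,5,6,7,8,9}→28
  placing 0:c first → 36 extensions
  placing 1:e first → 84 extensions
total linear extensions = 120

120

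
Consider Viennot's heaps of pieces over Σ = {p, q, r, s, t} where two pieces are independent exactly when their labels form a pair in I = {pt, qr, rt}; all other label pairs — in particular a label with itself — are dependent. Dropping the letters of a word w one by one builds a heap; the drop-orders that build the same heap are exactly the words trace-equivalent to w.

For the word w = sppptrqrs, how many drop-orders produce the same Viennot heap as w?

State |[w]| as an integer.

#0=s has no predecessor
#1=p depends on [0:s]
#2=p depends on [1:p]
#3=p depends on [2:p]
#4=t depends on [0:s]
#5=r depends on [3:p]
#6=q depends on [3:p, 4:t]
#7=r depends on [5:r]
#8=s depends on [6:q, 7:r]
sources: [0:s]
N(rest) = Σ N(rest − s) over sources s of rest; N(one piece) = 1:
  size 1 → [8]=1
  size 2 → [6,8]=1  [7,8]=1
  size 3 → [4,6,8]=1  [5,7,8]=1  [6,7,8]=2
  size 4 → [4,6,7,8]=3  [5,6,7,8]=3
  size 5 → [3,5,6,7,8]=3  [4,5,6,7,8]=6
  size 6 → [2,3,5,6,7,8]=3  [3,4,5,6,7,8]=9
  size 7 → [1,2,3,5,6,7,8]=3  [2,3,4,5,6,7,8]=12
  first=0(s) contributes 15

15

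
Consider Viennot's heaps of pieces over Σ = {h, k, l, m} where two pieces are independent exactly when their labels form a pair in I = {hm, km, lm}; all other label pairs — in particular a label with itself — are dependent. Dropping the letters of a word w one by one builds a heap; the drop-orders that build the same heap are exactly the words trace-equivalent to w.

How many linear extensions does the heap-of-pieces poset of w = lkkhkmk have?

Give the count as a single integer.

7

#0=l has no predecessor
#1=k depends on [0:l]
#2=k depends on [1:k]
#3=h depends on [2:k]
#4=k depends on [3:h]
#5=m has no predecessor
#6=k depends on [4:k]
sources: [0:l, 5:m]
N(rest) = Σ N(rest − s) over sources s of rest; N(one piece) = 1:
  size 1 → [5]=1  [6]=1
  size 2 → [4,6]=1  [5,6]=2
  size 3 → [3,4,6]=1  [4,5,6]=3
  size 4 → [2,3,4,6]=1  [3,4,5,6]=4
  size 5 → [1,2,3,4,6]=1  [2,3,4,5,6]=5
  first=0(l) contributes 6
  first=5(m) contributes 1
|[w]| = 7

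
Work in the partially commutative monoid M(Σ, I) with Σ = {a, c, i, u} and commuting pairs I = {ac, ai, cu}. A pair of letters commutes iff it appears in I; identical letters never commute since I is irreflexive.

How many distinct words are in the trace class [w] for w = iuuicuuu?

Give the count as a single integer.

4

piece 0:i — minimal
piece 1:u rests on {0:i}
piece 2:u rests on {1:u}
piece 3:i rests on {2:u}
piece 4:c rests on {3:i}
piece 5:u rests on {3:i}
piece 6:u rests on {5:u}
piece 7:u rests on {6:u}
minimal pieces: {0:i}
ways to finish when only these pieces remain (= sum over removing one remaining piece with nothing left below it):
  1 left: {4}→1  {7}→1
  2 left: {4,7}→2  {6,7}→1
  3 left: {4,6,7}→3  {5,6,7}→1
  4 left: {4,5,6,7}→4
  5 left: {3,4,5,6,7}→4
  6 left: {2,3,4,5,6,7}→4
  placing 0:i first → 4 extensions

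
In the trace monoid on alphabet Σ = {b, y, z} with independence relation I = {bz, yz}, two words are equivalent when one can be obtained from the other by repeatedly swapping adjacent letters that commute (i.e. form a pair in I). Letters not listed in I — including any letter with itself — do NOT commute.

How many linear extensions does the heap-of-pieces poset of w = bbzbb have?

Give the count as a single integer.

5

piece 0:b — minimal
piece 1:b rests on {0:b}
piece 2:z — minimal
piece 3:b rests on {1:b}
piece 4:b rests on {3:b}
minimal pieces: {0:b, 2:z}
ways to finish when only these pieces remain (= sum over removing one remaining piece with nothing left below it):
  1 left: {2}→1  {4}→1
  2 left: {2,4}→2  {3,4}→1
  3 left: {1,3,4}→1  {2,3,4}→3
  placing 0:b first → 4 extensions
  placing 2:z first → 1 extensions
total linear extensions = 5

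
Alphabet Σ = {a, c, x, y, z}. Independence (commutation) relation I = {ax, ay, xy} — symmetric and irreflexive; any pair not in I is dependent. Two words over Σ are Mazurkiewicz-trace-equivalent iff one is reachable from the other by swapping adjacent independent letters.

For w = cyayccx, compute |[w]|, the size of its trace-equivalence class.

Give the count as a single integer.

0(c) covers ∅
1(y) covers 0:c
2(a) covers 0:c
3(y) covers 1:y
4(c) covers 2:a, 3:y
5(c) covers 4:c
6(x) covers 5:c
floor of heap: 0:c
completions by unplaced set U, small U first (add the entries for U minus each lowest piece of U):
  |U|=1: {6}:1
  |U|=2: {5,6}:1
  |U|=3: {4,5,6}:1
  |U|=4: {2,4,5,6}:1  {3,4,5,6}:1
  |U|=5: {1,3,4,5,6}:1  {2,3,4,5,6}:2
  start at 0(c): 3

3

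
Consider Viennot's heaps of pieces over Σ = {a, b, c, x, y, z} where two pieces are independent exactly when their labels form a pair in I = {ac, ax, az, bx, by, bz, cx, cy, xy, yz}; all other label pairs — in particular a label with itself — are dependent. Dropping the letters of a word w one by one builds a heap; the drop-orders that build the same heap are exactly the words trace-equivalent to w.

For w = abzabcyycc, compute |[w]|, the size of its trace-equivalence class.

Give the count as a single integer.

87

piece 0:a — minimal
piece 1:b rests on {0:a}
piece 2:z — minimal
piece 3:a rests on {1:b}
piece 4:b rests on {3:a}
piece 5:c rests on {2:z, 4:b}
piece 6:y rests on {3:a}
piece 7:y rests on {6:y}
piece 8:c rests on {5:c}
piece 9:c rests on {8:c}
minimal pieces: {0:a, 2:z}
ways to finish when only these pieces remain (= sum over removing one remaining piece with nothing left below it):
  1 left: {7}→1  {9}→1
  2 left: {6,7}→1  {7,9}→2  {8,9}→1
  3 left: {5,8,9}→1  {6,7,9}→3  {7,8,9}→3
  4 left: {2,5,8,9}→1  {4,5,8,9}→1  {5,7,8,9}→4  {6,7,8,9}→6
  5 left: {2,4,5,8,9}→2  {2,5,7,8,9}→5  {4,5,7,8,9}→5  {5,6,7,8,9}→10
  6 left: {2,4,5,7,8,9}→12  {2,5,6,7,8,9}→15  {4,5,6,7,8,9}→15
  7 left: {2,4,5,6,7,8,9}→42  {3,4,5,6,7,8,9}→15
  8 left: {1,3,4,5,6,7,8,9}→15  {2,3,4,5,6,7,8,9}→57
  placing 0:a first → 72 extensions
  placing 2:z first → 15 extensions
total linear extensions = 87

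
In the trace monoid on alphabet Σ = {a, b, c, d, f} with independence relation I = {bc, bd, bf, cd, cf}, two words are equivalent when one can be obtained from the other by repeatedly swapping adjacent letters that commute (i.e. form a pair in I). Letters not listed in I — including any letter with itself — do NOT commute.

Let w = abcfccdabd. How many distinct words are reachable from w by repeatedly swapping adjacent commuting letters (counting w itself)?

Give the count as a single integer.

0(a) covers ∅
1(b) covers 0:a
2(c) covers 0:a
3(f) covers 0:a
4(c) covers 2:c
5(c) covers 4:c
6(d) covers 3:f
7(a) covers 1:b, 5:c, 6:d
8(b) covers 7:a
9(d) covers 7:a
floor of heap: 0:a
completions by unplaced set U, small U first (add the entries for U minus each lowest piece of U):
  |U|=1: {8}:1  {9}:1
  |U|=2: {8,9}:2
  |U|=3: {7,8,9}:2
  |U|=4: {1,7,8,9}:2  {5,7,8,9}:2  {6,7,8,9}:2
  |U|=5: {1,5,7,8,9}:4  {1,6,7,8,9}:4  {3,6,7,8,9}:2  {4,5,7,8,9}:2  {5,6,7,8,9}:4
  |U|=6: {1,3,6,7,8,9}:6  {1,4,5,7,8,9}:6  {1,5,6,7,8,9}:12  {2,4,5,7,8,9}:2  {3,5,6,7,8,9}:6  {4,5,6,7,8,9}:6
  |U|=7: {1,2,4,5,7,8,9}:8  {1,3,5,6,7,8,9}:24  {1,4,5,6,7,8,9}:24  {2,4,5,6,7,8,9}:8  {3,4,5,6,7,8,9}:12
  |U|=8: {1,2,4,5,6,7,8,9}:40  {1,3,4,5,6,7,8,9}:60  {2,3,4,5,6,7,8,9}:20
  start at 0(a): 120

120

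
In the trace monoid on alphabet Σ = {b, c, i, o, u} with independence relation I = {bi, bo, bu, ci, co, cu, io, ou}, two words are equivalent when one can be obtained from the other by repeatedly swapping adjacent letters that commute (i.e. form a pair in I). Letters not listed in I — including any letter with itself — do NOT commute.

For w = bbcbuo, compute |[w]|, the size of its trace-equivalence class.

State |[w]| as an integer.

drop 0:b onto floor
drop 1:b onto {0:b}
drop 2:c onto {1:b}
drop 3:b onto {2:c}
drop 4:u onto floor
drop 5:o onto floor
ground layer = {0:b, 4:u, 5:o}
drop-orders for the pieces not yet dropped (sum over which currently-grounded one goes next):
  1 to go: {3} 1  {4} 1  {5} 1
  2 to go: {2,3} 1  {3,4} 2  {3,5} 2  {4,5} 2
  3 to go: {1,2,3} 1  {2,3,4} 3  {2,3,5} 3  {3,4,5} 6
  4 to go: {0,1,2,3} 1  {1,2,3,4} 4  {1,2,3,5} 4  {2,3,4,5} 12
  if 0:b drops first: 20 orders
  if 4:u drops first: 5 orders
  if 5:o drops first: 5 orders
heap linearizations: 30

30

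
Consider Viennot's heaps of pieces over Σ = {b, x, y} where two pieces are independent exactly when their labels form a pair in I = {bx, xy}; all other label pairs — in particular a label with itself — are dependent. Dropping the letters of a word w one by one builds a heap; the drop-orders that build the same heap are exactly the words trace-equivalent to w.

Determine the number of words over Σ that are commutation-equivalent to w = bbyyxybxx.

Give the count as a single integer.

84

#0=b has no predecessor
#1=b depends on [0:b]
#2=y depends on [1:b]
#3=y depends on [2:y]
#4=x has no predecessor
#5=y depends on [3:y]
#6=b depends on [5:y]
#7=x depends on [4:x]
#8=x depends on [7:x]
sources: [0:b, 4:x]
N(rest) = Σ N(rest − s) over sources s of rest; N(one piece) = 1:
  size 1 → [6]=1  [8]=1
  size 2 → [5,6]=1  [6,8]=2  [7,8]=1
  size 3 → [3,5,6]=1  [4,7,8]=1  [5,6,8]=3  [6,7,8]=3
  size 4 → [2,3,5,6]=1  [3,5,6,8]=4  [4,6,7,8]=4  [5,6,7,8]=6
  size 5 → [1,2,3,5,6]=1  [2,3,5,6,8]=5  [3,5,6,7,8]=10  [4,5,6,7,8]=10
  size 6 → [0,1,2,3,5,6]=1  [1,2,3,5,6,8]=6  [2,3,5,6,7,8]=15  [3,4,5,6,7,8]=20
  size 7 → [0,1,2,3,5,6,8]=7  [1,2,3,5,6,7,8]=21  [2,3,4,5,6,7,8]=35
  first=0(b) contributes 56
  first=4(x) contributes 28
|[w]| = 84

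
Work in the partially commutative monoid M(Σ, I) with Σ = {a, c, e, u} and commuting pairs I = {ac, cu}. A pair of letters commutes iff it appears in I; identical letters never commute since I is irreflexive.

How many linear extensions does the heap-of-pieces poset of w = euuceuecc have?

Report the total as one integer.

drop 0:e onto floor
drop 1:u onto {0:e}
drop 2:u onto {1:u}
drop 3:c onto {0:e}
drop 4:e onto {2:u, 3:c}
drop 5:u onto {4:e}
drop 6:e onto {5:u}
drop 7:c onto {6:e}
drop 8:c onto {7:c}
ground layer = {0:e}
drop-orders for the pieces not yet dropped (sum over which currently-grounded one goes next):
  1 to go: {8} 1
  2 to go: {7,8} 1
  3 to go: {6,7,8} 1
  4 to go: {5,6,7,8} 1
  5 to go: {4,5,6,7,8} 1
  6 to go: {2,4,5,6,7,8} 1  {3,4,5,6,7,8} 1
  7 to go: {1,2,4,5,6,7,8} 1  {2,3,4,5,6,7,8} 2
  if 0:e drops first: 3 orders

3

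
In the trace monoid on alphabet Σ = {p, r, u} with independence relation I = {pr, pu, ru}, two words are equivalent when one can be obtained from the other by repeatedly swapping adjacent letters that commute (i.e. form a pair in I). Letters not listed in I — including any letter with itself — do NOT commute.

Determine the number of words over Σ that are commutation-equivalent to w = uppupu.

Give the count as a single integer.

20

piece 0:u — minimal
piece 1:p — minimal
piece 2:p rests on {1:p}
piece 3:u rests on {0:u}
piece 4:p rests on {2:p}
piece 5:u rests on {3:u}
minimal pieces: {0:u, 1:p}
ways to finish when only these pieces remain (= sum over removing one remaining piece with nothing left below it):
  1 left: {4}→1  {5}→1
  2 left: {2,4}→1  {3,5}→1  {4,5}→2
  3 left: {0,3,5}→1  {1,2,4}→1  {2,4,5}→3  {3,4,5}→3
  4 left: {0,3,4,5}→4  {1,2,4,5}→4  {2,3,4,5}→6
  placing 0:u first → 10 extensions
  placing 1:p first → 10 extensions
total linear extensions = 20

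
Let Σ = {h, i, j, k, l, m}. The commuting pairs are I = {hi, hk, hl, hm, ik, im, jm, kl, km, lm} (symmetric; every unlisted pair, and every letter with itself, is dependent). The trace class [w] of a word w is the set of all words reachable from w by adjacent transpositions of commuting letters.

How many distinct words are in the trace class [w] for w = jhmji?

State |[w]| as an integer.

0(j) covers ∅
1(h) covers 0:j
2(m) covers ∅
3(j) covers 1:h
4(i) covers 3:j
floor of heap: 0:j, 2:m
completions by unplaced set U, small U first (add the entries for U minus each lowest piece of U):
  |U|=1: {2}:1  {4}:1
  |U|=2: {2,4}:2  {3,4}:1
  |U|=3: {1,3,4}:1  {2,3,4}:3
  start at 0(j): 4
  start at 2(m): 1
sum over floor = 5

5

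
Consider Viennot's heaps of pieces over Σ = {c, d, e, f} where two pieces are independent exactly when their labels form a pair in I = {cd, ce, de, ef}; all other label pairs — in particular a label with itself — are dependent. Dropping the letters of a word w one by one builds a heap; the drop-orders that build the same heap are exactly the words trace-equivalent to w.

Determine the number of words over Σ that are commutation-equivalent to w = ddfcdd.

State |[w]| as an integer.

3

0(d) covers ∅
1(d) covers 0:d
2(f) covers 1:d
3(c) covers 2:f
4(d) covers 2:f
5(d) covers 4:d
floor of heap: 0:d
completions by unplaced set U, small U first (add the entries for U minus each lowest piece of U):
  |U|=1: {3}:1  {5}:1
  |U|=2: {3,5}:2  {4,5}:1
  |U|=3: {3,4,5}:3
  |U|=4: {2,3,4,5}:3
  start at 0(d): 3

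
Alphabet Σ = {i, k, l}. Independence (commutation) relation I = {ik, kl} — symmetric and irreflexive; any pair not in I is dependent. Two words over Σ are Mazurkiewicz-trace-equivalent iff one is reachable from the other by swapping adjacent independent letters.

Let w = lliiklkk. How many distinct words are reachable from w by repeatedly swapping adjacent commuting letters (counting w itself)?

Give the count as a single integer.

56

piece 0:l — minimal
piece 1:l rests on {0:l}
piece 2:i rests on {1:l}
piece 3:i rests on {2:i}
piece 4:k — minimal
piece 5:l rests on {3:i}
piece 6:k rests on {4:k}
piece 7:k rests on {6:k}
minimal pieces: {0:l, 4:k}
ways to finish when only these pieces remain (= sum over removing one remaining piece with nothing left below it):
  1 left: {5}→1  {7}→1
  2 left: {3,5}→1  {5,7}→2  {6,7}→1
  3 left: {2,3,5}→1  {3,5,7}→3  {4,6,7}→1  {5,6,7}→3
  4 left: {1,2,3,5}→1  {2,3,5,7}→4  {3,5,6,7}→6  {4,5,6,7}→4
  5 left: {0,1,2,3,5}→1  {1,2,3,5,7}→5  {2,3,5,6,7}→10  {3,4,5,6,7}→10
  6 left: {0,1,2,3,5,7}→6  {1,2,3,5,6,7}→15  {2,3,4,5,6,7}→20
  placing 0:l first → 35 extensions
  placing 4:k first → 21 extensions
total linear extensions = 56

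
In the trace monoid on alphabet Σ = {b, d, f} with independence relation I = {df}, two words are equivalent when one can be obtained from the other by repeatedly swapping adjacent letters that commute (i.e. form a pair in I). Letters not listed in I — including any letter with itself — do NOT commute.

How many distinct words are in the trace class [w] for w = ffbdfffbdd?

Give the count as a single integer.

4

drop 0:f onto floor
drop 1:f onto {0:f}
drop 2:b onto {1:f}
drop 3:d onto {2:b}
drop 4:f onto {2:b}
drop 5:f onto {4:f}
drop 6:f onto {5:f}
drop 7:b onto {3:d, 6:f}
drop 8:d onto {7:b}
drop 9:d onto {8:d}
ground layer = {0:f}
drop-orders for the pieces not yet dropped (sum over which currently-grounded one goes next):
  1 to go: {9} 1
  2 to go: {8,9} 1
  3 to go: {7,8,9} 1
  4 to go: {3,7,8,9} 1  {6,7,8,9} 1
  5 to go: {3,6,7,8,9} 2  {5,6,7,8,9} 1
  6 to go: {3,5,6,7,8,9} 3  {4,5,6,7,8,9} 1
  7 to go: {3,4,5,6,7,8,9} 4
  8 to go: {2,3,4,5,6,7,8,9} 4
  if 0:f drops first: 4 orders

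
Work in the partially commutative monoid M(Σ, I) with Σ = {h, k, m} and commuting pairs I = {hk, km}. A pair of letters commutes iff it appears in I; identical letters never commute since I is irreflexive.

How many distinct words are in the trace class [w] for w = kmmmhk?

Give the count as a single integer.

0(k) covers ∅
1(m) covers ∅
2(m) covers 1:m
3(m) covers 2:m
4(h) covers 3:m
5(k) covers 0:k
floor of heap: 0:k, 1:m
completions by unplaced set U, small U first (add the entries for U minus each lowest piece of U):
  |U|=1: {4}:1  {5}:1
  |U|=2: {0,5}:1  {3,4}:1  {4,5}:2
  |U|=3: {0,4,5}:3  {2,3,4}:1  {3,4,5}:3
  |U|=4: {0,3,4,5}:6  {1,2,3,4}:1  {2,3,4,5}:4
  start at 0(k): 5
  start at 1(m): 10
sum over floor = 15

15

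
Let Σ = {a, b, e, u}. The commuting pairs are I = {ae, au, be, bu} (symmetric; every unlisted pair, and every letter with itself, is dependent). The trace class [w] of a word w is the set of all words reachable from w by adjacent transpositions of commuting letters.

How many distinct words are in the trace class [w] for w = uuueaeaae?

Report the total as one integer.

84

#0=u has no predecessor
#1=u depends on [0:u]
#2=u depends on [1:u]
#3=e depends on [2:u]
#4=a has no predecessor
#5=e depends on [3:e]
#6=a depends on [4:a]
#7=a depends on [6:a]
#8=e depends on [5:e]
sources: [0:u, 4:a]
N(rest) = Σ N(rest − s) over sources s of rest; N(one piece) = 1:
  size 1 → [7]=1  [8]=1
  size 2 → [5,8]=1  [6,7]=1  [7,8]=2
  size 3 → [3,5,8]=1  [4,6,7]=1  [5,7,8]=3  [6,7,8]=3
  size 4 → [2,3,5,8]=1  [3,5,7,8]=4  [4,6,7,8]=4  [5,6,7,8]=6
  size 5 → [1,2,3,5,8]=1  [2,3,5,7,8]=5  [3,5,6,7,8]=10  [4,5,6,7,8]=10
  size 6 → [0,1,2,3,5,8]=1  [1,2,3,5,7,8]=6  [2,3,5,6,7,8]=15  [3,4,5,6,7,8]=20
  size 7 → [0,1,2,3,5,7,8]=7  [1,2,3,5,6,7,8]=21  [2,3,4,5,6,7,8]=35
  first=0(u) contributes 56
  first=4(a) contributes 28
|[w]| = 84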